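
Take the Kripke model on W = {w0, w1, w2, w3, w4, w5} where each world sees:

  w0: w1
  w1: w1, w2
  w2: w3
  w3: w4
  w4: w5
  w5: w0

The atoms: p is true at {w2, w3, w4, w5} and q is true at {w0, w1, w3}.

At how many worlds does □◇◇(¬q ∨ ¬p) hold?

6

w0: successors {w1}; ◇◇(¬q ∨ ¬p) there: w1:T. ✓
w1: successors {w1, w2}; ◇◇(¬q ∨ ¬p) there: w1:T, w2:T. ✓
w2: successors {w3}; ◇◇(¬q ∨ ¬p) there: w3:T. ✓
w3: successors {w4}; ◇◇(¬q ∨ ¬p) there: w4:T. ✓
w4: successors {w5}; ◇◇(¬q ∨ ¬p) there: w5:T. ✓
w5: successors {w0}; ◇◇(¬q ∨ ¬p) there: w0:T. ✓
Satisfying worlds: {w0, w1, w2, w3, w4, w5}.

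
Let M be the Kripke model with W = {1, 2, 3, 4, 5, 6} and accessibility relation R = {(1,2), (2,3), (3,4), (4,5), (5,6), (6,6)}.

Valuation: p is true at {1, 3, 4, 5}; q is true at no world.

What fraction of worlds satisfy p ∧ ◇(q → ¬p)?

1: p is T, ◇(q → ¬p) is T. ✓
2: p is F, ◇(q → ¬p) is T. ✗
3: p is T, ◇(q → ¬p) is T. ✓
4: p is T, ◇(q → ¬p) is T. ✓
5: p is T, ◇(q → ¬p) is T. ✓
6: p is F, ◇(q → ¬p) is T. ✗
That's 4 of 6 worlds, so 4/6 = 2/3.

2/3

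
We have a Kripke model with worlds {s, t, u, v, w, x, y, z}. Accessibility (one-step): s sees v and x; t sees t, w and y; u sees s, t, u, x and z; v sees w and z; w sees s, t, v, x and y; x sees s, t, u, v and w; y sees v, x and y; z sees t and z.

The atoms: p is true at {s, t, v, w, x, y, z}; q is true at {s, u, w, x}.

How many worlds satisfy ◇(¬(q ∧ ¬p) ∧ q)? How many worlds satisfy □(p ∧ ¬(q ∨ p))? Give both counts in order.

For ◇(¬(q ∧ ¬p) ∧ q):
s: successors {v, x}; ¬(q ∧ ¬p) ∧ q there: v:F, x:T. ✓
t: successors {t, w, y}; ¬(q ∧ ¬p) ∧ q there: t:F, w:T, y:F. ✓
u: successors {s, t, u, x, z}; ¬(q ∧ ¬p) ∧ q there: s:T, t:F, u:F, x:T, z:F. ✓
v: successors {w, z}; ¬(q ∧ ¬p) ∧ q there: w:T, z:F. ✓
w: successors {s, t, v, x, y}; ¬(q ∧ ¬p) ∧ q there: s:T, t:F, v:F, x:T, y:F. ✓
x: successors {s, t, u, v, w}; ¬(q ∧ ¬p) ∧ q there: s:T, t:F, u:F, v:F, w:T. ✓
y: successors {v, x, y}; ¬(q ∧ ¬p) ∧ q there: v:F, x:T, y:F. ✓
z: successors {t, z}; ¬(q ∧ ¬p) ∧ q there: t:F, z:F. ✗
— 7 worlds.
For □(p ∧ ¬(q ∨ p)):
s: successors {v, x}; p ∧ ¬(q ∨ p) there: v:F, x:F. ✗
t: successors {t, w, y}; p ∧ ¬(q ∨ p) there: t:F, w:F, y:F. ✗
u: successors {s, t, u, x, z}; p ∧ ¬(q ∨ p) there: s:F, t:F, u:F, x:F, z:F. ✗
v: successors {w, z}; p ∧ ¬(q ∨ p) there: w:F, z:F. ✗
w: successors {s, t, v, x, y}; p ∧ ¬(q ∨ p) there: s:F, t:F, v:F, x:F, y:F. ✗
x: successors {s, t, u, v, w}; p ∧ ¬(q ∨ p) there: s:F, t:F, u:F, v:F, w:F. ✗
y: successors {v, x, y}; p ∧ ¬(q ∨ p) there: v:F, x:F, y:F. ✗
z: successors {t, z}; p ∧ ¬(q ∨ p) there: t:F, z:F. ✗
— 0 worlds.

7 and 0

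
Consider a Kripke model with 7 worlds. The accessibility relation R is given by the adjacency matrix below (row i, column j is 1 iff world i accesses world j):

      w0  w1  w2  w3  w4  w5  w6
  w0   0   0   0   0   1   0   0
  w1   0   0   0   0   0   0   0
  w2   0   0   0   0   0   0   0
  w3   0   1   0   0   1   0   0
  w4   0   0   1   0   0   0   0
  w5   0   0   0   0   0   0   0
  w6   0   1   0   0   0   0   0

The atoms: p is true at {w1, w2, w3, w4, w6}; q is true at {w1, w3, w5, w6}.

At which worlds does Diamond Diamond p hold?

w0: successors {w4}; Diamond p there: w4:T. ✓
w1: no successors, so Diamond Diamond p fails. ✗
w2: no successors, so Diamond Diamond p fails. ✗
w3: successors {w1, w4}; Diamond p there: w1:F, w4:T. ✓
w4: successors {w2}; Diamond p there: w2:F. ✗
w5: no successors, so Diamond Diamond p fails. ✗
w6: successors {w1}; Diamond p there: w1:F. ✗

{w0, w3}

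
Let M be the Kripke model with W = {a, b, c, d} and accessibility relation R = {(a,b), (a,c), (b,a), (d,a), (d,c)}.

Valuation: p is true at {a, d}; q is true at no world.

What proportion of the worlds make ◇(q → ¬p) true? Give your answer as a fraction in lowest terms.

a: successors {b, c}; q → ¬p there: b:T, c:T. ✓
b: successors {a}; q → ¬p there: a:T. ✓
c: no successors, so ◇(q → ¬p) fails. ✗
d: successors {a, c}; q → ¬p there: a:T, c:T. ✓
That's 3 of 4 worlds, so 3/4.

3/4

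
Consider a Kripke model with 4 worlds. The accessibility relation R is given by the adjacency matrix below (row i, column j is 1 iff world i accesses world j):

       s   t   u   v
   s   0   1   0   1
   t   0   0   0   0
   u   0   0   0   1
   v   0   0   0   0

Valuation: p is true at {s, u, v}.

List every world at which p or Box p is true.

{s, t, u, v}

s: p is T, Box p is F. ✓
t: p is F, Box p is T. ✓
u: p is T, Box p is T. ✓
v: p is T, Box p is T. ✓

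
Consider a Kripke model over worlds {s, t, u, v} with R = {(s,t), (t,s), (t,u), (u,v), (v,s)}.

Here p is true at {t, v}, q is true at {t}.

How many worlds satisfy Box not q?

3

s: successors {t}; not q there: t:F. ✗
t: successors {s, u}; not q there: s:T, u:T. ✓
u: successors {v}; not q there: v:T. ✓
v: successors {s}; not q there: s:T. ✓
Satisfying worlds: {t, u, v}.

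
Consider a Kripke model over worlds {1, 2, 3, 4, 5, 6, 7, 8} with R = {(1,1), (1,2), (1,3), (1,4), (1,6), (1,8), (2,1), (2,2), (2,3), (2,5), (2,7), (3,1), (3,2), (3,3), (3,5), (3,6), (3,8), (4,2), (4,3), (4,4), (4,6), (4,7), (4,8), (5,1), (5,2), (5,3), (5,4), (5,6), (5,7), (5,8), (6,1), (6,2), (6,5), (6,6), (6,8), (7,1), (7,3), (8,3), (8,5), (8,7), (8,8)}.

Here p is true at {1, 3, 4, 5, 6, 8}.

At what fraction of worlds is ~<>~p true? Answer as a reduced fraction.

1: <>~p is T. ✗
2: <>~p is T. ✗
3: <>~p is T. ✗
4: <>~p is T. ✗
5: <>~p is T. ✗
6: <>~p is T. ✗
7: <>~p is F. ✓
8: <>~p is T. ✗
That's 1 of 8 worlds, so 1/8.

1/8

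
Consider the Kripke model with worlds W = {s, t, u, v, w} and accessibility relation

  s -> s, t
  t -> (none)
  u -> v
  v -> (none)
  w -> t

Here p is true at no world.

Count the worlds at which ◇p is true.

s: successors {s, t}; p there: s:F, t:F. ✗
t: no successors, so ◇p fails. ✗
u: successors {v}; p there: v:F. ✗
v: no successors, so ◇p fails. ✗
w: successors {t}; p there: t:F. ✗
Satisfying worlds: ∅.

0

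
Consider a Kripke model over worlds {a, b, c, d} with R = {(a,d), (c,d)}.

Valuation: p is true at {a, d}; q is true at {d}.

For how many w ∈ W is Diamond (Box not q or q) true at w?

a: successors {d}; Box not q or q there: d:T. ✓
b: no successors, so Diamond (Box not q or q) fails. ✗
c: successors {d}; Box not q or q there: d:T. ✓
d: no successors, so Diamond (Box not q or q) fails. ✗
Satisfying worlds: {a, c}.

2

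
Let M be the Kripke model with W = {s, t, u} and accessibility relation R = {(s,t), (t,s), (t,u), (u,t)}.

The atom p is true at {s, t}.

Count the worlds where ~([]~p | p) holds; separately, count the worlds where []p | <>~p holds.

For ~([]~p | p):
s: []~p | p is T. ✗
t: []~p | p is T. ✗
u: []~p | p is F. ✓
— 1 world.
For []p | <>~p:
s: []p is T, <>~p is F. ✓
t: []p is F, <>~p is T. ✓
u: []p is T, <>~p is F. ✓
— 3 worlds.

1 and 3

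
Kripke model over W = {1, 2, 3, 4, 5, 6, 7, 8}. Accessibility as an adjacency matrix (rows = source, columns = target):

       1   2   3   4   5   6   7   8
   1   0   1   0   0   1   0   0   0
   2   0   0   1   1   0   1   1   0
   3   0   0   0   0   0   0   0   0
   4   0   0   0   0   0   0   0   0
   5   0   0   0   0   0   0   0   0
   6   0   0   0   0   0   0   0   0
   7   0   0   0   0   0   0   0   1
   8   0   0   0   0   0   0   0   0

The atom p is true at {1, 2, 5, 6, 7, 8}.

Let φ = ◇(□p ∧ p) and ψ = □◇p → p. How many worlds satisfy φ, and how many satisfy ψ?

3 and 6

For ◇(□p ∧ p):
1: successors {2, 5}; □p ∧ p there: 2:F, 5:T. ✓
2: successors {3, 4, 6, 7}; □p ∧ p there: 3:F, 4:F, 6:T, 7:T. ✓
3: no successors, so ◇(□p ∧ p) fails. ✗
4: no successors, so ◇(□p ∧ p) fails. ✗
5: no successors, so ◇(□p ∧ p) fails. ✗
6: no successors, so ◇(□p ∧ p) fails. ✗
7: successors {8}; □p ∧ p there: 8:T. ✓
8: no successors, so ◇(□p ∧ p) fails. ✗
— 3 worlds.
For □◇p → p:
1: □◇p is F, p is T. ✓
2: □◇p is F, p is T. ✓
3: □◇p is T, p is F. ✗
4: □◇p is T, p is F. ✗
5: □◇p is T, p is T. ✓
6: □◇p is T, p is T. ✓
7: □◇p is F, p is T. ✓
8: □◇p is T, p is T. ✓
— 6 worlds.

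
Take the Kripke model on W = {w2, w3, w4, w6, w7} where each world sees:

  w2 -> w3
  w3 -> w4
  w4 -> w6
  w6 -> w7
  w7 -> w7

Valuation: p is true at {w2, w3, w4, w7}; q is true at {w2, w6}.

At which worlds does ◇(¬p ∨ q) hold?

w2: successors {w3}; ¬p ∨ q there: w3:F. ✗
w3: successors {w4}; ¬p ∨ q there: w4:F. ✗
w4: successors {w6}; ¬p ∨ q there: w6:T. ✓
w6: successors {w7}; ¬p ∨ q there: w7:F. ✗
w7: successors {w7}; ¬p ∨ q there: w7:F. ✗

{w4}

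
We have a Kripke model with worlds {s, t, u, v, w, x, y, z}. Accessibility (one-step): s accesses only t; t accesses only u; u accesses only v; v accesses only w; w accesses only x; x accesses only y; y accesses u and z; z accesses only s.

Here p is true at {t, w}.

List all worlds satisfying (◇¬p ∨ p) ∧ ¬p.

{u, x, y, z}

s: ◇¬p ∨ p is F, ¬p is T. ✗
t: ◇¬p ∨ p is T, ¬p is F. ✗
u: ◇¬p ∨ p is T, ¬p is T. ✓
v: ◇¬p ∨ p is F, ¬p is T. ✗
w: ◇¬p ∨ p is T, ¬p is F. ✗
x: ◇¬p ∨ p is T, ¬p is T. ✓
y: ◇¬p ∨ p is T, ¬p is T. ✓
z: ◇¬p ∨ p is T, ¬p is T. ✓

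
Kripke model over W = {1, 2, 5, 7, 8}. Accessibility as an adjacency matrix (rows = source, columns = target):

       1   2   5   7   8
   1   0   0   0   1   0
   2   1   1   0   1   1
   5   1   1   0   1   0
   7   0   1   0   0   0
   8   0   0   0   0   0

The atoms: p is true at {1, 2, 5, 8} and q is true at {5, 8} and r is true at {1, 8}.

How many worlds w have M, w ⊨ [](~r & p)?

2

1: successors {7}; ~r & p there: 7:F. ✗
2: successors {1, 2, 7, 8}; ~r & p there: 1:F, 2:T, 7:F, 8:F. ✗
5: successors {1, 2, 7}; ~r & p there: 1:F, 2:T, 7:F. ✗
7: successors {2}; ~r & p there: 2:T. ✓
8: no successors, so [](~r & p) holds vacuously. ✓
Satisfying worlds: {7, 8}.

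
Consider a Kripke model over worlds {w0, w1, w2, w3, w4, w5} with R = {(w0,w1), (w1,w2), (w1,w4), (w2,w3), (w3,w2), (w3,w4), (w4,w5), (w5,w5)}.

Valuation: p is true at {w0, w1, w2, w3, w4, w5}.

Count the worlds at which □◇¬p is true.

w0: successors {w1}; ◇¬p there: w1:F. ✗
w1: successors {w2, w4}; ◇¬p there: w2:F, w4:F. ✗
w2: successors {w3}; ◇¬p there: w3:F. ✗
w3: successors {w2, w4}; ◇¬p there: w2:F, w4:F. ✗
w4: successors {w5}; ◇¬p there: w5:F. ✗
w5: successors {w5}; ◇¬p there: w5:F. ✗
Satisfying worlds: ∅.

0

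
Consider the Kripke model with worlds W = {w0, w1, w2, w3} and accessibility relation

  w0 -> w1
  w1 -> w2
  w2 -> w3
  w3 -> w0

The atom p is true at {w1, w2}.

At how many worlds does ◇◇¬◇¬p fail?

w0: successors {w1}; ◇¬◇¬p there: w1:F. ✗
w1: successors {w2}; ◇¬◇¬p there: w2:F. ✗
w2: successors {w3}; ◇¬◇¬p there: w3:T. ✓
w3: successors {w0}; ◇¬◇¬p there: w0:T. ✓
Satisfying worlds: {w2, w3}.
So ◇◇¬◇¬p fails at the other 2 worlds.

2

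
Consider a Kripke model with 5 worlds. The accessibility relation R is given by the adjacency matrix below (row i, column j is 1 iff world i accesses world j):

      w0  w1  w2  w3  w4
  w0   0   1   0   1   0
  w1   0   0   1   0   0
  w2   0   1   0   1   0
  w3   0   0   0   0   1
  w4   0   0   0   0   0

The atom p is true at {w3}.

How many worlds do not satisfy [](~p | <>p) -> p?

2

w0: [](~p | <>p) is F, p is F. ✓
w1: [](~p | <>p) is T, p is F. ✗
w2: [](~p | <>p) is F, p is F. ✓
w3: [](~p | <>p) is T, p is T. ✓
w4: [](~p | <>p) is T, p is F. ✗
Satisfying worlds: {w0, w2, w3}.
So [](~p | <>p) -> p fails at the other 2 worlds.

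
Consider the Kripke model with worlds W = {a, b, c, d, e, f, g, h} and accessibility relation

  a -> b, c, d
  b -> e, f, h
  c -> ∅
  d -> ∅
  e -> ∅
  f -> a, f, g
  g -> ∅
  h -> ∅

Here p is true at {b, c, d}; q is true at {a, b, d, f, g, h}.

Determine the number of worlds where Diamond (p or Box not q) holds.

3

a: successors {b, c, d}; p or Box not q there: b:T, c:T, d:T. ✓
b: successors {e, f, h}; p or Box not q there: e:T, f:F, h:T. ✓
c: no successors, so Diamond (p or Box not q) fails. ✗
d: no successors, so Diamond (p or Box not q) fails. ✗
e: no successors, so Diamond (p or Box not q) fails. ✗
f: successors {a, f, g}; p or Box not q there: a:F, f:F, g:T. ✓
g: no successors, so Diamond (p or Box not q) fails. ✗
h: no successors, so Diamond (p or Box not q) fails. ✗
Satisfying worlds: {a, b, f}.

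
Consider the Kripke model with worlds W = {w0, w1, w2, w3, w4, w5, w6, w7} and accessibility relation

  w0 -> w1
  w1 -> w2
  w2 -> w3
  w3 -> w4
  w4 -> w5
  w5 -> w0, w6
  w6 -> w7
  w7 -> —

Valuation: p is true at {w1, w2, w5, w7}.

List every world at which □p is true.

{w0, w1, w4, w6, w7}

w0: successors {w1}; p there: w1:T. ✓
w1: successors {w2}; p there: w2:T. ✓
w2: successors {w3}; p there: w3:F. ✗
w3: successors {w4}; p there: w4:F. ✗
w4: successors {w5}; p there: w5:T. ✓
w5: successors {w0, w6}; p there: w0:F, w6:F. ✗
w6: successors {w7}; p there: w7:T. ✓
w7: no successors, so □p holds vacuously. ✓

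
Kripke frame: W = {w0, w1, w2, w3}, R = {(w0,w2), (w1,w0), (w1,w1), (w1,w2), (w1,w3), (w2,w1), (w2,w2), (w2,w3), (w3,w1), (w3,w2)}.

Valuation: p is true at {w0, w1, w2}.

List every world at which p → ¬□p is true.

{w1, w2, w3}

w0: p is T, ¬□p is F. ✗
w1: p is T, ¬□p is T. ✓
w2: p is T, ¬□p is T. ✓
w3: p is F, ¬□p is F. ✓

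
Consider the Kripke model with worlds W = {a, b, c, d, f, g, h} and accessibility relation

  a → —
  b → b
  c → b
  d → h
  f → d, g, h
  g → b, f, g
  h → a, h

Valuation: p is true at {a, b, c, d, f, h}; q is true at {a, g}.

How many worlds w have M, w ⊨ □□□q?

a: no successors, so □□□q holds vacuously. ✓
b: successors {b}; □□q there: b:F. ✗
c: successors {b}; □□q there: b:F. ✗
d: successors {h}; □□q there: h:F. ✗
f: successors {d, g, h}; □□q there: d:F, g:F, h:F. ✗
g: successors {b, f, g}; □□q there: b:F, f:F, g:F. ✗
h: successors {a, h}; □□q there: a:T, h:F. ✗
Satisfying worlds: {a}.

1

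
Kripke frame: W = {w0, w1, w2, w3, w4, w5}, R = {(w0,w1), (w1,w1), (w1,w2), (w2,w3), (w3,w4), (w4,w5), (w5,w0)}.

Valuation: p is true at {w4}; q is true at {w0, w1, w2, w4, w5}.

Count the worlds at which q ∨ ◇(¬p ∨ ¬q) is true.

5

w0: q is T, ◇(¬p ∨ ¬q) is T. ✓
w1: q is T, ◇(¬p ∨ ¬q) is T. ✓
w2: q is T, ◇(¬p ∨ ¬q) is T. ✓
w3: q is F, ◇(¬p ∨ ¬q) is F. ✗
w4: q is T, ◇(¬p ∨ ¬q) is T. ✓
w5: q is T, ◇(¬p ∨ ¬q) is T. ✓
Satisfying worlds: {w0, w1, w2, w4, w5}.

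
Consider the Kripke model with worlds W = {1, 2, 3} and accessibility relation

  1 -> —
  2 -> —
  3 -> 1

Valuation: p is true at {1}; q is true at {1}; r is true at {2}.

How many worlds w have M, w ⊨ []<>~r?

2

1: no successors, so []<>~r holds vacuously. ✓
2: no successors, so []<>~r holds vacuously. ✓
3: successors {1}; <>~r there: 1:F. ✗
Satisfying worlds: {1, 2}.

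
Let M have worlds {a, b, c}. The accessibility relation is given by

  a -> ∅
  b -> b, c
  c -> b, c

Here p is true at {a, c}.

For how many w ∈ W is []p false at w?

a: no successors, so []p holds vacuously. ✓
b: successors {b, c}; p there: b:F, c:T. ✗
c: successors {b, c}; p there: b:F, c:T. ✗
Satisfying worlds: {a}.
So []p fails at the other 2 worlds.

2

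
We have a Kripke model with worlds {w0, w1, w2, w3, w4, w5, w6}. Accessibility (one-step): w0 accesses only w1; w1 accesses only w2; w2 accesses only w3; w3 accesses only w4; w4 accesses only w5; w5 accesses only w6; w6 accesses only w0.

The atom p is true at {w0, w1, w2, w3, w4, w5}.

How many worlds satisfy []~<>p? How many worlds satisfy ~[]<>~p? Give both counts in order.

1 and 6

For []~<>p:
w0: successors {w1}; ~<>p there: w1:F. ✗
w1: successors {w2}; ~<>p there: w2:F. ✗
w2: successors {w3}; ~<>p there: w3:F. ✗
w3: successors {w4}; ~<>p there: w4:F. ✗
w4: successors {w5}; ~<>p there: w5:T. ✓
w5: successors {w6}; ~<>p there: w6:F. ✗
w6: successors {w0}; ~<>p there: w0:F. ✗
— 1 world.
For ~[]<>~p:
w0: []<>~p is F. ✓
w1: []<>~p is F. ✓
w2: []<>~p is F. ✓
w3: []<>~p is F. ✓
w4: []<>~p is T. ✗
w5: []<>~p is F. ✓
w6: []<>~p is F. ✓
— 6 worlds.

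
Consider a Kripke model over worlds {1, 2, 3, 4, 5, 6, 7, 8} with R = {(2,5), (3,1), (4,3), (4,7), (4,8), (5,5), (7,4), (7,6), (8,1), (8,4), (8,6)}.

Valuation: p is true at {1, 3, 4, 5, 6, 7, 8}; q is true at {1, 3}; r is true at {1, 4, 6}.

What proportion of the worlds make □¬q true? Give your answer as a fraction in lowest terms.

5/8

1: no successors, so □¬q holds vacuously. ✓
2: successors {5}; ¬q there: 5:T. ✓
3: successors {1}; ¬q there: 1:F. ✗
4: successors {3, 7, 8}; ¬q there: 3:F, 7:T, 8:T. ✗
5: successors {5}; ¬q there: 5:T. ✓
6: no successors, so □¬q holds vacuously. ✓
7: successors {4, 6}; ¬q there: 4:T, 6:T. ✓
8: successors {1, 4, 6}; ¬q there: 1:F, 4:T, 6:T. ✗
That's 5 of 8 worlds, so 5/8.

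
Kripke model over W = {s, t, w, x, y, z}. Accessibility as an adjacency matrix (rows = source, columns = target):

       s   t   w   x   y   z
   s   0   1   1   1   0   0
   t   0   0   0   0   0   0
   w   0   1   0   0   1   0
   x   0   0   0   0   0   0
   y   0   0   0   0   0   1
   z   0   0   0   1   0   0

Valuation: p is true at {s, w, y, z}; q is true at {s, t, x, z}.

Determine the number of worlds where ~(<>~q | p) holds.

s: <>~q | p is T. ✗
t: <>~q | p is F. ✓
w: <>~q | p is T. ✗
x: <>~q | p is F. ✓
y: <>~q | p is T. ✗
z: <>~q | p is T. ✗
Satisfying worlds: {t, x}.

2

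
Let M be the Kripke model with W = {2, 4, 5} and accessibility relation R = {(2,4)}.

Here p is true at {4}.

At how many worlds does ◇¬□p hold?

0

2: successors {4}; ¬□p there: 4:F. ✗
4: no successors, so ◇¬□p fails. ✗
5: no successors, so ◇¬□p fails. ✗
Satisfying worlds: ∅.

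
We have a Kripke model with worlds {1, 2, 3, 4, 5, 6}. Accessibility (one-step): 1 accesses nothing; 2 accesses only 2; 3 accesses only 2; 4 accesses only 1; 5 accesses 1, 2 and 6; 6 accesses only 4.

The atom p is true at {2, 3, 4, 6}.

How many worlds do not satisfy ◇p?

1: no successors, so ◇p fails. ✗
2: successors {2}; p there: 2:T. ✓
3: successors {2}; p there: 2:T. ✓
4: successors {1}; p there: 1:F. ✗
5: successors {1, 2, 6}; p there: 1:F, 2:T, 6:T. ✓
6: successors {4}; p there: 4:T. ✓
Satisfying worlds: {2, 3, 5, 6}.
So ◇p fails at the other 2 worlds.

2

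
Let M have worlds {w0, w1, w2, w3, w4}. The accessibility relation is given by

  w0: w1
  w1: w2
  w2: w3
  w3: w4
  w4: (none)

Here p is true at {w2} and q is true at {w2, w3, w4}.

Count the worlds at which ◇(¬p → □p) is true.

3

w0: successors {w1}; ¬p → □p there: w1:T. ✓
w1: successors {w2}; ¬p → □p there: w2:T. ✓
w2: successors {w3}; ¬p → □p there: w3:F. ✗
w3: successors {w4}; ¬p → □p there: w4:T. ✓
w4: no successors, so ◇(¬p → □p) fails. ✗
Satisfying worlds: {w0, w1, w3}.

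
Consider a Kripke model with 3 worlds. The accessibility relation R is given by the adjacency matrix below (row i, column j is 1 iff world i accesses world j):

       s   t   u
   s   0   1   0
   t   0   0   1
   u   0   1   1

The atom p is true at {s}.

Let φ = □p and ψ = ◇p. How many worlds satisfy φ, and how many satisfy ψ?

0 and 0

For □p:
s: successors {t}; p there: t:F. ✗
t: successors {u}; p there: u:F. ✗
u: successors {t, u}; p there: t:F, u:F. ✗
— 0 worlds.
For ◇p:
s: successors {t}; p there: t:F. ✗
t: successors {u}; p there: u:F. ✗
u: successors {t, u}; p there: t:F, u:F. ✗
— 0 worlds.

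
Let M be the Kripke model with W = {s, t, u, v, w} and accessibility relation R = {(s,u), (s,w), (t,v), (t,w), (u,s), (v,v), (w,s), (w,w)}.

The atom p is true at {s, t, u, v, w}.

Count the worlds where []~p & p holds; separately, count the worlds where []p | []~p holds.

For []~p & p:
s: []~p is F, p is T. ✗
t: []~p is F, p is T. ✗
u: []~p is F, p is T. ✗
v: []~p is F, p is T. ✗
w: []~p is F, p is T. ✗
— 0 worlds.
For []p | []~p:
s: []p is T, []~p is F. ✓
t: []p is T, []~p is F. ✓
u: []p is T, []~p is F. ✓
v: []p is T, []~p is F. ✓
w: []p is T, []~p is F. ✓
— 5 worlds.

0 and 5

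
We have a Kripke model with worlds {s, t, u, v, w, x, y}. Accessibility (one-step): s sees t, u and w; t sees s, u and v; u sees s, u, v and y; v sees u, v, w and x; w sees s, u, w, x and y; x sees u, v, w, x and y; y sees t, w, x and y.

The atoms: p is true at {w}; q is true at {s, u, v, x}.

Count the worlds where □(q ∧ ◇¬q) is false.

6

s: successors {t, u, w}; q ∧ ◇¬q there: t:F, u:T, w:F. ✗
t: successors {s, u, v}; q ∧ ◇¬q there: s:T, u:T, v:T. ✓
u: successors {s, u, v, y}; q ∧ ◇¬q there: s:T, u:T, v:T, y:F. ✗
v: successors {u, v, w, x}; q ∧ ◇¬q there: u:T, v:T, w:F, x:T. ✗
w: successors {s, u, w, x, y}; q ∧ ◇¬q there: s:T, u:T, w:F, x:T, y:F. ✗
x: successors {u, v, w, x, y}; q ∧ ◇¬q there: u:T, v:T, w:F, x:T, y:F. ✗
y: successors {t, w, x, y}; q ∧ ◇¬q there: t:F, w:F, x:T, y:F. ✗
Satisfying worlds: {t}.
So □(q ∧ ◇¬q) fails at the other 6 worlds.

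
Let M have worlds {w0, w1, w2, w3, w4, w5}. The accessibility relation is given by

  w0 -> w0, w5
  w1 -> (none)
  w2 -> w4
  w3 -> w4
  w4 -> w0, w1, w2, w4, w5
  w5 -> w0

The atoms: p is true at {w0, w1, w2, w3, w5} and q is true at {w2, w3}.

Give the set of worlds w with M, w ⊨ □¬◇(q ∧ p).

w0: successors {w0, w5}; ¬◇(q ∧ p) there: w0:T, w5:T. ✓
w1: no successors, so □¬◇(q ∧ p) holds vacuously. ✓
w2: successors {w4}; ¬◇(q ∧ p) there: w4:F. ✗
w3: successors {w4}; ¬◇(q ∧ p) there: w4:F. ✗
w4: successors {w0, w1, w2, w4, w5}; ¬◇(q ∧ p) there: w0:T, w1:T, w2:T, w4:F, w5:T. ✗
w5: successors {w0}; ¬◇(q ∧ p) there: w0:T. ✓

{w0, w1, w5}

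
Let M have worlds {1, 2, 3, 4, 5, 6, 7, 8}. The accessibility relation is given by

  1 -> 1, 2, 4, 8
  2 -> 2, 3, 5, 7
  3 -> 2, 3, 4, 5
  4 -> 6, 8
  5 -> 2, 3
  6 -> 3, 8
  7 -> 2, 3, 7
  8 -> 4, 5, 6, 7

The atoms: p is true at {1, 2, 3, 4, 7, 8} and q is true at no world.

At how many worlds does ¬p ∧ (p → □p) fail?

6

1: ¬p is F, p → □p is T. ✗
2: ¬p is F, p → □p is F. ✗
3: ¬p is F, p → □p is F. ✗
4: ¬p is F, p → □p is F. ✗
5: ¬p is T, p → □p is T. ✓
6: ¬p is T, p → □p is T. ✓
7: ¬p is F, p → □p is T. ✗
8: ¬p is F, p → □p is F. ✗
Satisfying worlds: {5, 6}.
So ¬p ∧ (p → □p) fails at the other 6 worlds.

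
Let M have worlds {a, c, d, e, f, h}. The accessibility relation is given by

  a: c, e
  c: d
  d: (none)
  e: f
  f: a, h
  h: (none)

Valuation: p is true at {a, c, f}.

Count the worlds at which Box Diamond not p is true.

3

a: successors {c, e}; Diamond not p there: c:T, e:F. ✗
c: successors {d}; Diamond not p there: d:F. ✗
d: no successors, so Box Diamond not p holds vacuously. ✓
e: successors {f}; Diamond not p there: f:T. ✓
f: successors {a, h}; Diamond not p there: a:T, h:F. ✗
h: no successors, so Box Diamond not p holds vacuously. ✓
Satisfying worlds: {d, e, h}.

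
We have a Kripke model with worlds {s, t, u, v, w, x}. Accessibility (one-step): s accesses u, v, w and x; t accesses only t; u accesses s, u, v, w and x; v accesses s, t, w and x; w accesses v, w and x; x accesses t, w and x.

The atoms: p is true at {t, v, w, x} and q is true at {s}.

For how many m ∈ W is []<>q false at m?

6

s: successors {u, v, w, x}; <>q there: u:T, v:T, w:F, x:F. ✗
t: successors {t}; <>q there: t:F. ✗
u: successors {s, u, v, w, x}; <>q there: s:F, u:T, v:T, w:F, x:F. ✗
v: successors {s, t, w, x}; <>q there: s:F, t:F, w:F, x:F. ✗
w: successors {v, w, x}; <>q there: v:T, w:F, x:F. ✗
x: successors {t, w, x}; <>q there: t:F, w:F, x:F. ✗
Satisfying worlds: ∅.
So []<>q fails at the other 6 worlds.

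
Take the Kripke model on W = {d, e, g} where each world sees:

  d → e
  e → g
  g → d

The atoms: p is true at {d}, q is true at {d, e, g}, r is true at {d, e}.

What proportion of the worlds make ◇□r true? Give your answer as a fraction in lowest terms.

d: successors {e}; □r there: e:F. ✗
e: successors {g}; □r there: g:T. ✓
g: successors {d}; □r there: d:T. ✓
That's 2 of 3 worlds, so 2/3.

2/3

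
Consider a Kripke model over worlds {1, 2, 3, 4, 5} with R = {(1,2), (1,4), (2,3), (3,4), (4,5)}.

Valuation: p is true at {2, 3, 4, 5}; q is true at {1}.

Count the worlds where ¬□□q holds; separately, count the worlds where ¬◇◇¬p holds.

For ¬□□q:
1: □□q is F. ✓
2: □□q is F. ✓
3: □□q is F. ✓
4: □□q is T. ✗
5: □□q is T. ✗
— 3 worlds.
For ¬◇◇¬p:
1: ◇◇¬p is F. ✓
2: ◇◇¬p is F. ✓
3: ◇◇¬p is F. ✓
4: ◇◇¬p is F. ✓
5: ◇◇¬p is F. ✓
— 5 worlds.

3 and 5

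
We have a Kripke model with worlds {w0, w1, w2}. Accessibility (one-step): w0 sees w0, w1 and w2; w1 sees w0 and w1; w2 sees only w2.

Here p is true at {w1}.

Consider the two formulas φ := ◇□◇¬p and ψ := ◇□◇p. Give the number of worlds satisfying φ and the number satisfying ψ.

3 and 2

For ◇□◇¬p:
w0: successors {w0, w1, w2}; □◇¬p there: w0:T, w1:T, w2:T. ✓
w1: successors {w0, w1}; □◇¬p there: w0:T, w1:T. ✓
w2: successors {w2}; □◇¬p there: w2:T. ✓
— 3 worlds.
For ◇□◇p:
w0: successors {w0, w1, w2}; □◇p there: w0:F, w1:T, w2:F. ✓
w1: successors {w0, w1}; □◇p there: w0:F, w1:T. ✓
w2: successors {w2}; □◇p there: w2:F. ✗
— 2 worlds.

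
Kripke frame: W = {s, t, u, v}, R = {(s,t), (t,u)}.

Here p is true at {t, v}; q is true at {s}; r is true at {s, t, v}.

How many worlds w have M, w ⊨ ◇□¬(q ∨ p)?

s: successors {t}; □¬(q ∨ p) there: t:T. ✓
t: successors {u}; □¬(q ∨ p) there: u:T. ✓
u: no successors, so ◇□¬(q ∨ p) fails. ✗
v: no successors, so ◇□¬(q ∨ p) fails. ✗
Satisfying worlds: {s, t}.

2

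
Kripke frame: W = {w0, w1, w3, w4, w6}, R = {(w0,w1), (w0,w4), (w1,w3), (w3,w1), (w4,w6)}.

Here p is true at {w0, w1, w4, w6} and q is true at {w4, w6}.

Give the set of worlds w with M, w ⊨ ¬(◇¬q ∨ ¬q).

w0: ◇¬q ∨ ¬q is T. ✗
w1: ◇¬q ∨ ¬q is T. ✗
w3: ◇¬q ∨ ¬q is T. ✗
w4: ◇¬q ∨ ¬q is F. ✓
w6: ◇¬q ∨ ¬q is F. ✓

{w4, w6}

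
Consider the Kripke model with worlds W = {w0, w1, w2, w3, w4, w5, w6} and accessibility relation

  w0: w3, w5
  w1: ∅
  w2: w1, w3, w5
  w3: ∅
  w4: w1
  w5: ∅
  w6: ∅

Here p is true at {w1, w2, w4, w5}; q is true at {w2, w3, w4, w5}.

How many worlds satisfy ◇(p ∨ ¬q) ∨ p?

w0: ◇(p ∨ ¬q) is T, p is F. ✓
w1: ◇(p ∨ ¬q) is F, p is T. ✓
w2: ◇(p ∨ ¬q) is T, p is T. ✓
w3: ◇(p ∨ ¬q) is F, p is F. ✗
w4: ◇(p ∨ ¬q) is T, p is T. ✓
w5: ◇(p ∨ ¬q) is F, p is T. ✓
w6: ◇(p ∨ ¬q) is F, p is F. ✗
Satisfying worlds: {w0, w1, w2, w4, w5}.

5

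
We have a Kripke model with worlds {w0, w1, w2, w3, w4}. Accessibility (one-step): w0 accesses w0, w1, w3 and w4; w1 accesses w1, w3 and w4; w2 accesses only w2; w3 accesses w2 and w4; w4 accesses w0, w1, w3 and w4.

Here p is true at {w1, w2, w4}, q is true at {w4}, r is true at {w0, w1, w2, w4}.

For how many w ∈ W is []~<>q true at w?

1

w0: successors {w0, w1, w3, w4}; ~<>q there: w0:F, w1:F, w3:F, w4:F. ✗
w1: successors {w1, w3, w4}; ~<>q there: w1:F, w3:F, w4:F. ✗
w2: successors {w2}; ~<>q there: w2:T. ✓
w3: successors {w2, w4}; ~<>q there: w2:T, w4:F. ✗
w4: successors {w0, w1, w3, w4}; ~<>q there: w0:F, w1:F, w3:F, w4:F. ✗
Satisfying worlds: {w2}.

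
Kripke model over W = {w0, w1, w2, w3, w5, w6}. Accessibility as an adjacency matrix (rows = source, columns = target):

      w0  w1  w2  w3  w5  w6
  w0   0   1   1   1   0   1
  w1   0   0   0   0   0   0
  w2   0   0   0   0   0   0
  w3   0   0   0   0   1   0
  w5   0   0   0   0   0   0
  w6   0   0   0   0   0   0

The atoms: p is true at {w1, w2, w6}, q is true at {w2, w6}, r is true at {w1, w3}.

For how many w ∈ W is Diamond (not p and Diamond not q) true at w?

w0: successors {w1, w2, w3, w6}; not p and Diamond not q there: w1:F, w2:F, w3:T, w6:F. ✓
w1: no successors, so Diamond (not p and Diamond not q) fails. ✗
w2: no successors, so Diamond (not p and Diamond not q) fails. ✗
w3: successors {w5}; not p and Diamond not q there: w5:F. ✗
w5: no successors, so Diamond (not p and Diamond not q) fails. ✗
w6: no successors, so Diamond (not p and Diamond not q) fails. ✗
Satisfying worlds: {w0}.

1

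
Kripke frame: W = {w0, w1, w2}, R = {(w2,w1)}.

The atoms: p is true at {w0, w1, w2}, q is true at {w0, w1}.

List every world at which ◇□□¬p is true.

{w2}

w0: no successors, so ◇□□¬p fails. ✗
w1: no successors, so ◇□□¬p fails. ✗
w2: successors {w1}; □□¬p there: w1:T. ✓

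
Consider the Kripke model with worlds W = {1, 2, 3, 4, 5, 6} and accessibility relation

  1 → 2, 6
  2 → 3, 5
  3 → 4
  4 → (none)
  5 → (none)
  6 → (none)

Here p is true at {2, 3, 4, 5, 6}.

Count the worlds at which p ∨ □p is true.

6

1: p is F, □p is T. ✓
2: p is T, □p is T. ✓
3: p is T, □p is T. ✓
4: p is T, □p is T. ✓
5: p is T, □p is T. ✓
6: p is T, □p is T. ✓
Satisfying worlds: {1, 2, 3, 4, 5, 6}.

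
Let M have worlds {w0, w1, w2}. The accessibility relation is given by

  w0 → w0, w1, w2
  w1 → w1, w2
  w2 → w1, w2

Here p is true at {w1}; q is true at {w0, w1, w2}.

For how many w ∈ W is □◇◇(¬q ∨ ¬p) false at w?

w0: successors {w0, w1, w2}; ◇◇(¬q ∨ ¬p) there: w0:T, w1:T, w2:T. ✓
w1: successors {w1, w2}; ◇◇(¬q ∨ ¬p) there: w1:T, w2:T. ✓
w2: successors {w1, w2}; ◇◇(¬q ∨ ¬p) there: w1:T, w2:T. ✓
Satisfying worlds: {w0, w1, w2}.
So □◇◇(¬q ∨ ¬p) fails at the other 0 worlds.

0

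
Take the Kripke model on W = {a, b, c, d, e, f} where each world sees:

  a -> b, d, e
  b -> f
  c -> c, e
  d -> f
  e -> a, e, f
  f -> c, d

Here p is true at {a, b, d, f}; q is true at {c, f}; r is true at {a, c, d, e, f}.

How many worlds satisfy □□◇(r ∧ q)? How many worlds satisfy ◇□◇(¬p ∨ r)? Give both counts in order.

3 and 6

For □□◇(r ∧ q):
a: successors {b, d, e}; □◇(r ∧ q) there: b:T, d:T, e:F. ✗
b: successors {f}; □◇(r ∧ q) there: f:T. ✓
c: successors {c, e}; □◇(r ∧ q) there: c:T, e:F. ✗
d: successors {f}; □◇(r ∧ q) there: f:T. ✓
e: successors {a, e, f}; □◇(r ∧ q) there: a:T, e:F, f:T. ✗
f: successors {c, d}; □◇(r ∧ q) there: c:T, d:T. ✓
— 3 worlds.
For ◇□◇(¬p ∨ r):
a: successors {b, d, e}; □◇(¬p ∨ r) there: b:T, d:T, e:T. ✓
b: successors {f}; □◇(¬p ∨ r) there: f:T. ✓
c: successors {c, e}; □◇(¬p ∨ r) there: c:T, e:T. ✓
d: successors {f}; □◇(¬p ∨ r) there: f:T. ✓
e: successors {a, e, f}; □◇(¬p ∨ r) there: a:T, e:T, f:T. ✓
f: successors {c, d}; □◇(¬p ∨ r) there: c:T, d:T. ✓
— 6 worlds.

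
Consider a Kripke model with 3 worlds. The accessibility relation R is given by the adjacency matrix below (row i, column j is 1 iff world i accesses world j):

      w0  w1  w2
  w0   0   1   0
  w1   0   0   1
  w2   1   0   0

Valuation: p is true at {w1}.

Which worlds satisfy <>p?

{w0}

w0: successors {w1}; p there: w1:T. ✓
w1: successors {w2}; p there: w2:F. ✗
w2: successors {w0}; p there: w0:F. ✗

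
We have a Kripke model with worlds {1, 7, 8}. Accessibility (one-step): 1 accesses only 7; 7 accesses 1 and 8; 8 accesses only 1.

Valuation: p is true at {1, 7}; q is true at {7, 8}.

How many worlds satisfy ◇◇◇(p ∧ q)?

1: successors {7}; ◇◇(p ∧ q) there: 7:T. ✓
7: successors {1, 8}; ◇◇(p ∧ q) there: 1:F, 8:T. ✓
8: successors {1}; ◇◇(p ∧ q) there: 1:F. ✗
Satisfying worlds: {1, 7}.

2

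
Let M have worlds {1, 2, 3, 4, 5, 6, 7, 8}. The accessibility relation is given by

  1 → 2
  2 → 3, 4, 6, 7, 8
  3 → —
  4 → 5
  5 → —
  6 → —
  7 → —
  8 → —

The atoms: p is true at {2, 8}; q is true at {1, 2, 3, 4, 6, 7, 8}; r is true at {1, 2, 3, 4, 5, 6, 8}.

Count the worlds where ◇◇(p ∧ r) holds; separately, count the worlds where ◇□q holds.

1 and 3

For ◇◇(p ∧ r):
1: successors {2}; ◇(p ∧ r) there: 2:T. ✓
2: successors {3, 4, 6, 7, 8}; ◇(p ∧ r) there: 3:F, 4:F, 6:F, 7:F, 8:F. ✗
3: no successors, so ◇◇(p ∧ r) fails. ✗
4: successors {5}; ◇(p ∧ r) there: 5:F. ✗
5: no successors, so ◇◇(p ∧ r) fails. ✗
6: no successors, so ◇◇(p ∧ r) fails. ✗
7: no successors, so ◇◇(p ∧ r) fails. ✗
8: no successors, so ◇◇(p ∧ r) fails. ✗
— 1 world.
For ◇□q:
1: successors {2}; □q there: 2:T. ✓
2: successors {3, 4, 6, 7, 8}; □q there: 3:T, 4:F, 6:T, 7:T, 8:T. ✓
3: no successors, so ◇□q fails. ✗
4: successors {5}; □q there: 5:T. ✓
5: no successors, so ◇□q fails. ✗
6: no successors, so ◇□q fails. ✗
7: no successors, so ◇□q fails. ✗
8: no successors, so ◇□q fails. ✗
— 3 worlds.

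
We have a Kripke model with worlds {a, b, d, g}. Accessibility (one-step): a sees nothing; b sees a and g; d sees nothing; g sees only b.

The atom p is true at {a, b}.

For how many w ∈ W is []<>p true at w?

a: no successors, so []<>p holds vacuously. ✓
b: successors {a, g}; <>p there: a:F, g:T. ✗
d: no successors, so []<>p holds vacuously. ✓
g: successors {b}; <>p there: b:T. ✓
Satisfying worlds: {a, d, g}.

3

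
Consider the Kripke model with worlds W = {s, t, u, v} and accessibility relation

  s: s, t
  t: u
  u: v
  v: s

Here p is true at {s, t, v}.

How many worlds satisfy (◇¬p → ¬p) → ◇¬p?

1

s: ◇¬p → ¬p is T, ◇¬p is F. ✗
t: ◇¬p → ¬p is F, ◇¬p is T. ✓
u: ◇¬p → ¬p is T, ◇¬p is F. ✗
v: ◇¬p → ¬p is T, ◇¬p is F. ✗
Satisfying worlds: {t}.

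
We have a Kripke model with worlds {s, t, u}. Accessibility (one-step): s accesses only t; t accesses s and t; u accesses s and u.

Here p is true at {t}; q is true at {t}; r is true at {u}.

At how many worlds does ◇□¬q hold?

1

s: successors {t}; □¬q there: t:F. ✗
t: successors {s, t}; □¬q there: s:F, t:F. ✗
u: successors {s, u}; □¬q there: s:F, u:T. ✓
Satisfying worlds: {u}.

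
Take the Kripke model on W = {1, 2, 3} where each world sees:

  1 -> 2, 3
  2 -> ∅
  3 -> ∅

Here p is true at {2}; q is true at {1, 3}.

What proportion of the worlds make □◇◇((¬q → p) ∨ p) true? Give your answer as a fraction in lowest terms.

1: successors {2, 3}; ◇◇((¬q → p) ∨ p) there: 2:F, 3:F. ✗
2: no successors, so □◇◇((¬q → p) ∨ p) holds vacuously. ✓
3: no successors, so □◇◇((¬q → p) ∨ p) holds vacuously. ✓
That's 2 of 3 worlds, so 2/3.

2/3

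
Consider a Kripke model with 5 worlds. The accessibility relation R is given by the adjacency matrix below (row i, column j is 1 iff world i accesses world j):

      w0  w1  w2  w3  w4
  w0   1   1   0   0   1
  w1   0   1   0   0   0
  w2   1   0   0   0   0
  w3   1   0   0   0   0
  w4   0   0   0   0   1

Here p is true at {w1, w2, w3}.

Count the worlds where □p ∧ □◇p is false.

w0: □p is F, □◇p is F. ✗
w1: □p is T, □◇p is T. ✓
w2: □p is F, □◇p is T. ✗
w3: □p is F, □◇p is T. ✗
w4: □p is F, □◇p is F. ✗
Satisfying worlds: {w1}.
So □p ∧ □◇p fails at the other 4 worlds.

4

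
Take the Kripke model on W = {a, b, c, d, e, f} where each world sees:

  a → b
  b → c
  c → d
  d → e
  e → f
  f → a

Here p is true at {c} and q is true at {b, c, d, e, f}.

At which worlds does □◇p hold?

a: successors {b}; ◇p there: b:T. ✓
b: successors {c}; ◇p there: c:F. ✗
c: successors {d}; ◇p there: d:F. ✗
d: successors {e}; ◇p there: e:F. ✗
e: successors {f}; ◇p there: f:F. ✗
f: successors {a}; ◇p there: a:F. ✗

{a}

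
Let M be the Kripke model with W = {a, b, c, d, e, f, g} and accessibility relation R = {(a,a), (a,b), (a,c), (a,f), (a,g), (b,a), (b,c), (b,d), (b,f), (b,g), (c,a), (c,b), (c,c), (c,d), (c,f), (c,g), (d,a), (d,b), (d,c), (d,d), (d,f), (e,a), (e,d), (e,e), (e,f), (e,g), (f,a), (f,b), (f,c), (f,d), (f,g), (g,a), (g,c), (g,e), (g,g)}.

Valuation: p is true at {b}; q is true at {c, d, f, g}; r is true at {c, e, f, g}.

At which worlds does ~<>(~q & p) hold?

a: <>(~q & p) is T. ✗
b: <>(~q & p) is F. ✓
c: <>(~q & p) is T. ✗
d: <>(~q & p) is T. ✗
e: <>(~q & p) is F. ✓
f: <>(~q & p) is T. ✗
g: <>(~q & p) is F. ✓

{b, e, g}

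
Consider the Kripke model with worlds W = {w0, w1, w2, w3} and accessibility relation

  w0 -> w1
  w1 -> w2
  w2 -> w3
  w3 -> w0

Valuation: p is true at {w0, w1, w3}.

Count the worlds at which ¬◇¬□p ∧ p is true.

2

w0: ¬◇¬□p is F, p is T. ✗
w1: ¬◇¬□p is T, p is T. ✓
w2: ¬◇¬□p is T, p is F. ✗
w3: ¬◇¬□p is T, p is T. ✓
Satisfying worlds: {w1, w3}.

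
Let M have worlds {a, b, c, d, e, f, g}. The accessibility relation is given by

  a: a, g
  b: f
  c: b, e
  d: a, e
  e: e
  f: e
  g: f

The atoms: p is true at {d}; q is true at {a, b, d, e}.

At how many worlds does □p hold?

a: successors {a, g}; p there: a:F, g:F. ✗
b: successors {f}; p there: f:F. ✗
c: successors {b, e}; p there: b:F, e:F. ✗
d: successors {a, e}; p there: a:F, e:F. ✗
e: successors {e}; p there: e:F. ✗
f: successors {e}; p there: e:F. ✗
g: successors {f}; p there: f:F. ✗
Satisfying worlds: ∅.

0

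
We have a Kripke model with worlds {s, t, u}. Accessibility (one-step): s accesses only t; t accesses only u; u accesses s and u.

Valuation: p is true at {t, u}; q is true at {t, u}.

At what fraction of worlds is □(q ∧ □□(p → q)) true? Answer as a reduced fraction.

s: successors {t}; q ∧ □□(p → q) there: t:T. ✓
t: successors {u}; q ∧ □□(p → q) there: u:T. ✓
u: successors {s, u}; q ∧ □□(p → q) there: s:F, u:T. ✗
That's 2 of 3 worlds, so 2/3.

2/3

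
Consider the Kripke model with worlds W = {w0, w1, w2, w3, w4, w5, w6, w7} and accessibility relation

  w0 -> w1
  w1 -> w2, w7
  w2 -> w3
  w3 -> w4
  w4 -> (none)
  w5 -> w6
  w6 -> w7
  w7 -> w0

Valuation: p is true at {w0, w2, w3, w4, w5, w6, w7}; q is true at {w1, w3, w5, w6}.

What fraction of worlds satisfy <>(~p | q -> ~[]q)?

w0: successors {w1}; ~p | q -> ~[]q there: w1:T. ✓
w1: successors {w2, w7}; ~p | q -> ~[]q there: w2:T, w7:T. ✓
w2: successors {w3}; ~p | q -> ~[]q there: w3:T. ✓
w3: successors {w4}; ~p | q -> ~[]q there: w4:T. ✓
w4: no successors, so <>(~p | q -> ~[]q) fails. ✗
w5: successors {w6}; ~p | q -> ~[]q there: w6:T. ✓
w6: successors {w7}; ~p | q -> ~[]q there: w7:T. ✓
w7: successors {w0}; ~p | q -> ~[]q there: w0:T. ✓
That's 7 of 8 worlds, so 7/8.

7/8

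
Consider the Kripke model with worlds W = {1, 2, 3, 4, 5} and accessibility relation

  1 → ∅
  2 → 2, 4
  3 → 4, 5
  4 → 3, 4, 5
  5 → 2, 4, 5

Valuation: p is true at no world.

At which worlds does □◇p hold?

{1}

1: no successors, so □◇p holds vacuously. ✓
2: successors {2, 4}; ◇p there: 2:F, 4:F. ✗
3: successors {4, 5}; ◇p there: 4:F, 5:F. ✗
4: successors {3, 4, 5}; ◇p there: 3:F, 4:F, 5:F. ✗
5: successors {2, 4, 5}; ◇p there: 2:F, 4:F, 5:F. ✗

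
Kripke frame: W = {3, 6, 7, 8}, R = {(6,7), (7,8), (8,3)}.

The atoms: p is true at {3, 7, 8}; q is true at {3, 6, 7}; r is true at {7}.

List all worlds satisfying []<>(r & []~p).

3: no successors, so []<>(r & []~p) holds vacuously. ✓
6: successors {7}; <>(r & []~p) there: 7:F. ✗
7: successors {8}; <>(r & []~p) there: 8:F. ✗
8: successors {3}; <>(r & []~p) there: 3:F. ✗

{3}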